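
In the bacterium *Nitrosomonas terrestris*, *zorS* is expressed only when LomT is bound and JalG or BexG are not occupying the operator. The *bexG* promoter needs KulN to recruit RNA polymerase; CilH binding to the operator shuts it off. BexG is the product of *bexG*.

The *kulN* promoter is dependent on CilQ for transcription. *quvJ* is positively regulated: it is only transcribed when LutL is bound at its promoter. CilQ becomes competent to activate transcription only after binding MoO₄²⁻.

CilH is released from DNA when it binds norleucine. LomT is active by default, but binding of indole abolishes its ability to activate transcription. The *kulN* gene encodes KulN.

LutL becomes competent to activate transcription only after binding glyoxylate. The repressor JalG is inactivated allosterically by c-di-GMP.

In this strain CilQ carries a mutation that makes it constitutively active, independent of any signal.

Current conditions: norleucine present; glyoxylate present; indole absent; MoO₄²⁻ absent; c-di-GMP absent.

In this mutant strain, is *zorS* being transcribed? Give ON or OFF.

c-di-GMP is absent, so JalG is active.
CilQ is constitutively active in this strain.
No repressor is bound and CilQ is active, so *kulN* is transcribed.
So KulN is produced and active.
Norleucine is present, so CilH is inactive.
No repressor is bound and KulN is active, so *bexG* is transcribed.
So BexG is produced and active.
Indole is absent, so LomT is active.
With repressor JalG bound, *zorS* is not transcribed.

OFF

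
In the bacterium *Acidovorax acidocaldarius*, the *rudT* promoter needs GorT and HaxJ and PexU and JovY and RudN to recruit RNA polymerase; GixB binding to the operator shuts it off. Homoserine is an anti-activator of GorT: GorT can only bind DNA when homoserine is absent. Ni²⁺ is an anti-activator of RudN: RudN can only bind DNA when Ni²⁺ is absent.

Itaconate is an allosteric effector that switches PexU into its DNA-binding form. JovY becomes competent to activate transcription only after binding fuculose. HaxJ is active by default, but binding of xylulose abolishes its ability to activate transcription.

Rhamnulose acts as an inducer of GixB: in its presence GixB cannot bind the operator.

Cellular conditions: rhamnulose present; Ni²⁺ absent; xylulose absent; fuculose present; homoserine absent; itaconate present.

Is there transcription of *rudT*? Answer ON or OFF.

ON

Homoserine is absent, so GorT is active.
Xylulose is absent, so HaxJ is active.
Rhamnulose is present, so GixB is inactive.
Itaconate is present, so PexU is active.
Fuculose is present, so JovY is active.
Ni²⁺ is absent, so RudN is active.
No repressor is bound and GorT and HaxJ and PexU and JovY and RudN are active, so *rudT* is transcribed.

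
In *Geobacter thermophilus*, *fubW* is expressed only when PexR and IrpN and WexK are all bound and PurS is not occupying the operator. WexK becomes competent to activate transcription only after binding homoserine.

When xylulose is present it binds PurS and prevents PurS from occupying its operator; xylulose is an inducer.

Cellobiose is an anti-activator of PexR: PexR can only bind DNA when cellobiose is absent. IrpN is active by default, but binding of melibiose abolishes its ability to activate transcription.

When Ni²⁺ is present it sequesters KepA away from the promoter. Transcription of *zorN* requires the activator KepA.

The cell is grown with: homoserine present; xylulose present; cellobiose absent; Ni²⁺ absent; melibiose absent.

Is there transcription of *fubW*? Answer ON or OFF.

Cellobiose is absent, so PexR is active.
Melibiose is absent, so IrpN is active.
Xylulose is present, so PurS is inactive.
Homoserine is present, so WexK is active.
No repressor is bound and PexR and IrpN and WexK are active, so *fubW* is transcribed.

ON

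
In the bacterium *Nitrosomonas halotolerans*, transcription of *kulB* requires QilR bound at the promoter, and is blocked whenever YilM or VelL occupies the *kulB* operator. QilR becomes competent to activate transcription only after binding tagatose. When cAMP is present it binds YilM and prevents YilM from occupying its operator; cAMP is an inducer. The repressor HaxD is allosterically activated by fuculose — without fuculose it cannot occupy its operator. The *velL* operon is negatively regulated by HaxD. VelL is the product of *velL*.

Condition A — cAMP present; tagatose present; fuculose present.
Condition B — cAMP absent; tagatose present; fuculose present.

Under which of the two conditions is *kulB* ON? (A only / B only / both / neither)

Condition A:
cAMP is present, so YilM is inactive.
Tagatose is present, so QilR is active.
Fuculose is present, so HaxD is active.
With repressor HaxD bound, *velL* is not transcribed.
So VelL is not produced.
No repressor is bound and QilR is active, so *kulB* is transcribed.
→ *kulB* is ON in A.
Condition B:
cAMP is absent, so YilM is active.
Tagatose is present, so QilR is active.
Fuculose is present, so HaxD is active.
With repressor HaxD bound, *velL* is not transcribed.
So VelL is not produced.
With repressor YilM bound, *kulB* is not transcribed.
→ *kulB* is OFF in B.

A only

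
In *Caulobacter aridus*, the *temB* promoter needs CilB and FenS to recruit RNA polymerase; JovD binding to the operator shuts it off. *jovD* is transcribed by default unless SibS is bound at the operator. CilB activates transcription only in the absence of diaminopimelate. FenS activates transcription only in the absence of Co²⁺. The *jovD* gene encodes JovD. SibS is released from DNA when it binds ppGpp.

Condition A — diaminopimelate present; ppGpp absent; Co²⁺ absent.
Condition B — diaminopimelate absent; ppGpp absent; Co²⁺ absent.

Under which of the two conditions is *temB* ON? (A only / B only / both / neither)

B only

Condition A:
Diaminopimelate is present, so CilB is inactive.
ppGpp is absent, so SibS is active.
With repressor SibS bound, *jovD* is not transcribed.
So JovD is not produced.
Co²⁺ is absent, so FenS is active.
Required activator CilB is absent, so *temB* is not transcribed.
→ *temB* is OFF in A.
Condition B:
Diaminopimelate is absent, so CilB is active.
ppGpp is absent, so SibS is active.
With repressor SibS bound, *jovD* is not transcribed.
So JovD is not produced.
Co²⁺ is absent, so FenS is active.
No repressor is bound and CilB and FenS are active, so *temB* is transcribed.
→ *temB* is ON in B.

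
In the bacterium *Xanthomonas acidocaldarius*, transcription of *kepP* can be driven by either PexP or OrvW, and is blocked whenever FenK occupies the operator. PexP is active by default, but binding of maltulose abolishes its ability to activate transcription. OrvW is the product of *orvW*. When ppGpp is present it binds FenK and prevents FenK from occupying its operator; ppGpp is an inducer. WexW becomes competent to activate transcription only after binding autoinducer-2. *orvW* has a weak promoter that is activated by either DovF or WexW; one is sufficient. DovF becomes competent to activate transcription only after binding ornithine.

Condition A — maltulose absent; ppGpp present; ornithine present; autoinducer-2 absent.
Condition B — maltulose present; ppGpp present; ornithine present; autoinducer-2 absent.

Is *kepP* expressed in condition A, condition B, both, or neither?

Condition A:
Maltulose is absent, so PexP is active.
ppGpp is present, so FenK is inactive.
Ornithine is present, so DovF is active.
Autoinducer-2 is absent, so WexW is inactive.
Activator DovF is present, so *orvW* is transcribed.
So OrvW is produced and active.
Activator PexP is present, so *kepP* is transcribed.
→ *kepP* is ON in A.
Condition B:
Maltulose is present, so PexP is inactive.
ppGpp is present, so FenK is inactive.
Ornithine is present, so DovF is active.
Autoinducer-2 is absent, so WexW is inactive.
Activator DovF is present, so *orvW* is transcribed.
So OrvW is produced and active.
Activator OrvW is present, so *kepP* is transcribed.
→ *kepP* is ON in B.

both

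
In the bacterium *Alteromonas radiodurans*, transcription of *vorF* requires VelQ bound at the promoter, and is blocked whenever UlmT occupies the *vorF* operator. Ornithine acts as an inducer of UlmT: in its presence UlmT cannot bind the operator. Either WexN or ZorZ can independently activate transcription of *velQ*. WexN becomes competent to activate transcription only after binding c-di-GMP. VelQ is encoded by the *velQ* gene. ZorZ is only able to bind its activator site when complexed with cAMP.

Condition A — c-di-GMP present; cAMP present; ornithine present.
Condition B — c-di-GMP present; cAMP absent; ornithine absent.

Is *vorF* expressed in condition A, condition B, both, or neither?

Condition A:
c-di-GMP is present, so WexN is active.
cAMP is present, so ZorZ is active.
Activator WexN is present, so *velQ* is transcribed.
So VelQ is produced and active.
Ornithine is present, so UlmT is inactive.
No repressor is bound and VelQ is active, so *vorF* is transcribed.
→ *vorF* is ON in A.
Condition B:
c-di-GMP is present, so WexN is active.
cAMP is absent, so ZorZ is inactive.
Activator WexN is present, so *velQ* is transcribed.
So VelQ is produced and active.
Ornithine is absent, so UlmT is active.
With repressor UlmT bound, *vorF* is not transcribed.
→ *vorF* is OFF in B.

A only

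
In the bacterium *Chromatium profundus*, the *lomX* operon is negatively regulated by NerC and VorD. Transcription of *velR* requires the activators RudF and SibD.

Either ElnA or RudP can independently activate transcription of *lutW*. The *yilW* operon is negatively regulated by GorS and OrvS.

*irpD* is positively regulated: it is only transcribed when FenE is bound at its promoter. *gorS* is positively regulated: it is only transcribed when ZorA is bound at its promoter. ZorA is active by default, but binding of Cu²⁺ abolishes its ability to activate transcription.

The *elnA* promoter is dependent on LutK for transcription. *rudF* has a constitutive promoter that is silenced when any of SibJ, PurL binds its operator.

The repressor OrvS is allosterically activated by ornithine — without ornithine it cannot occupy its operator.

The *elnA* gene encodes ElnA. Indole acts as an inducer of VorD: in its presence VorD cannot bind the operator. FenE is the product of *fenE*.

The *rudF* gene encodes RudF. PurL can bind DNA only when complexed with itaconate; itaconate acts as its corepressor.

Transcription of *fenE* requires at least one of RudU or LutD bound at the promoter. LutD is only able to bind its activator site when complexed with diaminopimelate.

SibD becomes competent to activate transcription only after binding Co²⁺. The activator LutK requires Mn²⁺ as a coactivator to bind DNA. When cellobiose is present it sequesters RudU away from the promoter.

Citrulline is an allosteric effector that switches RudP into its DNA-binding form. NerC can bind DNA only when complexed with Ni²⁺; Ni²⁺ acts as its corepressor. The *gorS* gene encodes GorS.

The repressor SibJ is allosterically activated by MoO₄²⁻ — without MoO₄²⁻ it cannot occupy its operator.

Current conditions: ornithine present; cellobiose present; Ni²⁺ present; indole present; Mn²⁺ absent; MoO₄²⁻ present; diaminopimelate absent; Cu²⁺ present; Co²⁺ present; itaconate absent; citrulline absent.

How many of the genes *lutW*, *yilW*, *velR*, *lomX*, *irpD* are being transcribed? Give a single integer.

0

Mn²⁺ is absent, so LutK is inactive.
Required activator LutK is absent, so *elnA* is not transcribed.
So ElnA is not produced.
Citrulline is absent, so RudP is inactive.
No activator is available at the *lutW* promoter, so *lutW* is not transcribed.
→ *lutW* is OFF.
Cu²⁺ is present, so ZorA is inactive.
Required activator ZorA is absent, so *gorS* is not transcribed.
So GorS is not produced.
Ornithine is present, so OrvS is active.
With repressor OrvS bound, *yilW* is not transcribed.
→ *yilW* is OFF.
MoO₄²⁻ is present, so SibJ is active.
Itaconate is absent, so PurL is inactive.
With repressor SibJ bound, *rudF* is not transcribed.
So RudF is not produced.
Co²⁺ is present, so SibD is active.
Required activator RudF is absent, so *velR* is not transcribed.
→ *velR* is OFF.
Ni²⁺ is present, so NerC is active.
Indole is present, so VorD is inactive.
With repressor NerC bound, *lomX* is not transcribed.
→ *lomX* is OFF.
Cellobiose is present, so RudU is inactive.
Diaminopimelate is absent, so LutD is inactive.
No activator is available at the *fenE* promoter, so *fenE* is not transcribed.
So FenE is not produced.
Required activator FenE is absent, so *irpD* is not transcribed.
→ *irpD* is OFF.
0 of the 5 genes are transcribed.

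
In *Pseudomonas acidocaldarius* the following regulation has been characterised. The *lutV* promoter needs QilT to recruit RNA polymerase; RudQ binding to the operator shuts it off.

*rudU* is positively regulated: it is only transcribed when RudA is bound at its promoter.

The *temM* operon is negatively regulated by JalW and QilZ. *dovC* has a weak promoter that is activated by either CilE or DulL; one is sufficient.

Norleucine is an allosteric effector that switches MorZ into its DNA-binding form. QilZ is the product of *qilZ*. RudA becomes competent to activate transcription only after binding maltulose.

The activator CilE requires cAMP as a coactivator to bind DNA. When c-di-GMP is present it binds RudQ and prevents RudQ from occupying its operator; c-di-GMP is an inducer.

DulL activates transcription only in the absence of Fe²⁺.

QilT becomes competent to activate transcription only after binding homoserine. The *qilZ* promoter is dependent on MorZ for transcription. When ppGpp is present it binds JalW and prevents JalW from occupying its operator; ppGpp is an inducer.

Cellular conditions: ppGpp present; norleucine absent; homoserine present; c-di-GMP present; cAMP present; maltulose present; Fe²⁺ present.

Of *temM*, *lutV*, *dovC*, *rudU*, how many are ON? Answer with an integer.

ppGpp is present, so JalW is inactive.
Norleucine is absent, so MorZ is inactive.
Required activator MorZ is absent, so *qilZ* is not transcribed.
So QilZ is not produced.
With no repressor bound, *temM* is transcribed.
→ *temM* is ON.
c-di-GMP is present, so RudQ is inactive.
Homoserine is present, so QilT is active.
No repressor is bound and QilT is active, so *lutV* is transcribed.
→ *lutV* is ON.
cAMP is present, so CilE is active.
Fe²⁺ is present, so DulL is inactive.
Activator CilE is present, so *dovC* is transcribed.
→ *dovC* is ON.
Maltulose is present, so RudA is active.
No repressor is bound and RudA is active, so *rudU* is transcribed.
→ *rudU* is ON.
4 of the 4 genes are transcribed.

4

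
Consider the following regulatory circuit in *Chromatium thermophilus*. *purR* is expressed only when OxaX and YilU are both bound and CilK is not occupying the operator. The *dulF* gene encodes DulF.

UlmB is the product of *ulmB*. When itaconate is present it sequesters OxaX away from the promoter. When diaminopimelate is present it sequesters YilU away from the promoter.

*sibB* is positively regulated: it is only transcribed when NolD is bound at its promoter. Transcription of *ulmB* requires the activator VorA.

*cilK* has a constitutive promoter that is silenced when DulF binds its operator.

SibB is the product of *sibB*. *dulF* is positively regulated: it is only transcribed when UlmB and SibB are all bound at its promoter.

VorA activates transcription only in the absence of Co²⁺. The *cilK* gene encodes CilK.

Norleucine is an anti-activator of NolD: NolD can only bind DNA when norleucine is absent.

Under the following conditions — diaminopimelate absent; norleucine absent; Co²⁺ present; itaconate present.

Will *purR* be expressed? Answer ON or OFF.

Co²⁺ is present, so VorA is inactive.
Required activator VorA is absent, so *ulmB* is not transcribed.
So UlmB is not produced.
Norleucine is absent, so NolD is active.
No repressor is bound and NolD is active, so *sibB* is transcribed.
So SibB is produced and active.
Required activator UlmB is absent, so *dulF* is not transcribed.
So DulF is not produced.
With no repressor bound, *cilK* is transcribed.
So CilK is produced and active.
Itaconate is present, so OxaX is inactive.
Diaminopimelate is absent, so YilU is active.
With repressor CilK bound, *purR* is not transcribed.

OFF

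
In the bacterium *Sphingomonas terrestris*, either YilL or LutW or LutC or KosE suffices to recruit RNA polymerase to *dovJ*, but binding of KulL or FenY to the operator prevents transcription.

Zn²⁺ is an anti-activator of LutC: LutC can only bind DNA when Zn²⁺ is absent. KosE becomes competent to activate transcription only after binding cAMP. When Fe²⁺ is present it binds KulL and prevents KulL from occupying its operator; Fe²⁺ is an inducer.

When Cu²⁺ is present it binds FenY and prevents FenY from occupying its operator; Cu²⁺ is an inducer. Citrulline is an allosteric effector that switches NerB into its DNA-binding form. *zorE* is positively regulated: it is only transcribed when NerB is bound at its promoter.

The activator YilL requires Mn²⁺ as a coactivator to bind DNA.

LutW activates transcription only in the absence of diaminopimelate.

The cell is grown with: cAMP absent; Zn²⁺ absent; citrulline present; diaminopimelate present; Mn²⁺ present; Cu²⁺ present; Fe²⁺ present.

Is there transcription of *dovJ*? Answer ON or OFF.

Mn²⁺ is present, so YilL is active.
Fe²⁺ is present, so KulL is inactive.
Diaminopimelate is present, so LutW is inactive.
Zn²⁺ is absent, so LutC is active.
Cu²⁺ is present, so FenY is inactive.
cAMP is absent, so KosE is inactive.
Activator YilL is present, so *dovJ* is transcribed.

ON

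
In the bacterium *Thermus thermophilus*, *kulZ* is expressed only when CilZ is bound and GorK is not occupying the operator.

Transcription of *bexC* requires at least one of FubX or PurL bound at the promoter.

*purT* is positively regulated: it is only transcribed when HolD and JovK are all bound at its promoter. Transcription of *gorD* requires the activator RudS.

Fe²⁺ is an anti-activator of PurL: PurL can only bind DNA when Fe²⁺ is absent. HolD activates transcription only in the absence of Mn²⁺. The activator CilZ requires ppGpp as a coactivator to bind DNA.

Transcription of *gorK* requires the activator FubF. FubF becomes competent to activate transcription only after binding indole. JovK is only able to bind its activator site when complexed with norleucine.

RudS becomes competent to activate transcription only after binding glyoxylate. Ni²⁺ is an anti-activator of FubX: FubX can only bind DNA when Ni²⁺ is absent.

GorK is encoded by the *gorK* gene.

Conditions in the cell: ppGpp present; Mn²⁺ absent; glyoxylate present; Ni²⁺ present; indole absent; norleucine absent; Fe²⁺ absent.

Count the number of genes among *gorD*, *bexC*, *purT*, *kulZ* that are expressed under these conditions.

3

Glyoxylate is present, so RudS is active.
No repressor is bound and RudS is active, so *gorD* is transcribed.
→ *gorD* is ON.
Ni²⁺ is present, so FubX is inactive.
Fe²⁺ is absent, so PurL is active.
Activator PurL is present, so *bexC* is transcribed.
→ *bexC* is ON.
Mn²⁺ is absent, so HolD is active.
Norleucine is absent, so JovK is inactive.
Required activator JovK is absent, so *purT* is not transcribed.
→ *purT* is OFF.
Indole is absent, so FubF is inactive.
Required activator FubF is absent, so *gorK* is not transcribed.
So GorK is not produced.
ppGpp is present, so CilZ is active.
No repressor is bound and CilZ is active, so *kulZ* is transcribed.
→ *kulZ* is ON.
3 of the 4 genes are transcribed.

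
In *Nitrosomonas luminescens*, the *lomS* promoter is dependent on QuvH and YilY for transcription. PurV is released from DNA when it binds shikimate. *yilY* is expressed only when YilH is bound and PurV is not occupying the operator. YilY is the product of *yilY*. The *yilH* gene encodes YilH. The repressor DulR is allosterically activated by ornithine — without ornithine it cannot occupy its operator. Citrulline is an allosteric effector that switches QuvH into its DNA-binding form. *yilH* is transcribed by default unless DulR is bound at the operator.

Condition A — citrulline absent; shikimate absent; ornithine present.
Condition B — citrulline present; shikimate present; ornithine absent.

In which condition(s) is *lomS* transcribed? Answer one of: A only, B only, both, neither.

B only

Condition A:
Citrulline is absent, so QuvH is inactive.
Shikimate is absent, so PurV is active.
Ornithine is present, so DulR is active.
With repressor DulR bound, *yilH* is not transcribed.
So YilH is not produced.
With repressor PurV bound, *yilY* is not transcribed.
So YilY is not produced.
Required activator QuvH is absent, so *lomS* is not transcribed.
→ *lomS* is OFF in A.
Condition B:
Citrulline is present, so QuvH is active.
Shikimate is present, so PurV is inactive.
Ornithine is absent, so DulR is inactive.
With no repressor bound, *yilH* is transcribed.
So YilH is produced and active.
No repressor is bound and YilH is active, so *yilY* is transcribed.
So YilY is produced and active.
No repressor is bound and QuvH and YilY are active, so *lomS* is transcribed.
→ *lomS* is ON in B.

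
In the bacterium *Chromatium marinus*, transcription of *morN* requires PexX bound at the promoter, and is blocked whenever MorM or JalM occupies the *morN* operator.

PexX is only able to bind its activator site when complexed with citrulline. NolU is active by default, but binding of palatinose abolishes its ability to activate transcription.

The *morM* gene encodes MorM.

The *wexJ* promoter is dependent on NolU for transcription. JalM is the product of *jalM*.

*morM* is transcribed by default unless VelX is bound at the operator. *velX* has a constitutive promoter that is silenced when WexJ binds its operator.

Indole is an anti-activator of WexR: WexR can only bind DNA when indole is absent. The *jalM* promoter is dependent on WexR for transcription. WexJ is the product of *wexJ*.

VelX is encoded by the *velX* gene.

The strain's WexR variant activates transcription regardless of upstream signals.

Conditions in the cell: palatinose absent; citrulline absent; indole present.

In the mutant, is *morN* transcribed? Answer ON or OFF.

Palatinose is absent, so NolU is active.
No repressor is bound and NolU is active, so *wexJ* is transcribed.
So WexJ is produced and active.
With repressor WexJ bound, *velX* is not transcribed.
So VelX is not produced.
With no repressor bound, *morM* is transcribed.
So MorM is produced and active.
Citrulline is absent, so PexX is inactive.
WexR is constitutively active in this strain.
No repressor is bound and WexR is active, so *jalM* is transcribed.
So JalM is produced and active.
With repressor MorM bound, *morN* is not transcribed.

OFF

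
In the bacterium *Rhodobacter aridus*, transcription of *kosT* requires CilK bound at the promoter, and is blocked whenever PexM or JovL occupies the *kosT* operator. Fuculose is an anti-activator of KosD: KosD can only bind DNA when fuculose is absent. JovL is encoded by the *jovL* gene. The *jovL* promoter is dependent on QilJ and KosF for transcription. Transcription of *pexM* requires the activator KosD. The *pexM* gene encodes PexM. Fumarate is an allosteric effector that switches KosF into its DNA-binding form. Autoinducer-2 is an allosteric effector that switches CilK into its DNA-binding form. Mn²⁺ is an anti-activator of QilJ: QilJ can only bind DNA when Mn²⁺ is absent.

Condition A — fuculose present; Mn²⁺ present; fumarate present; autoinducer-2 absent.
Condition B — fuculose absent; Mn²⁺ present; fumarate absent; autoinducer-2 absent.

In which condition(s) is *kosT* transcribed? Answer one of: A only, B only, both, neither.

Condition A:
Fuculose is present, so KosD is inactive.
Required activator KosD is absent, so *pexM* is not transcribed.
So PexM is not produced.
Mn²⁺ is present, so QilJ is inactive.
Fumarate is present, so KosF is active.
Required activator QilJ is absent, so *jovL* is not transcribed.
So JovL is not produced.
Autoinducer-2 is absent, so CilK is inactive.
Required activator CilK is absent, so *kosT* is not transcribed.
→ *kosT* is OFF in A.
Condition B:
Fuculose is absent, so KosD is active.
No repressor is bound and KosD is active, so *pexM* is transcribed.
So PexM is produced and active.
Mn²⁺ is present, so QilJ is inactive.
Fumarate is absent, so KosF is inactive.
Required activator QilJ is absent, so *jovL* is not transcribed.
So JovL is not produced.
Autoinducer-2 is absent, so CilK is inactive.
With repressor PexM bound, *kosT* is not transcribed.
→ *kosT* is OFF in B.

neither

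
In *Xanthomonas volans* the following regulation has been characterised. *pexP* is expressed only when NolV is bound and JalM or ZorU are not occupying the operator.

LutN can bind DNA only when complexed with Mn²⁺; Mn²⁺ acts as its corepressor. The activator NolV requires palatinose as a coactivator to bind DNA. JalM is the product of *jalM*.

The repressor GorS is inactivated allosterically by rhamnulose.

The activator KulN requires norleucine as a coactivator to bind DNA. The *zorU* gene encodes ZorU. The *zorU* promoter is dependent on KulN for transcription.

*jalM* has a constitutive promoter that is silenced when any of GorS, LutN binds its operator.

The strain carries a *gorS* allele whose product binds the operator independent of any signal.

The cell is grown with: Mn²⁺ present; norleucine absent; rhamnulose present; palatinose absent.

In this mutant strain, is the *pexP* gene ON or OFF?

Palatinose is absent, so NolV is inactive.
GorS is constitutively active in this strain.
Mn²⁺ is present, so LutN is active.
With repressor GorS bound, *jalM* is not transcribed.
So JalM is not produced.
Norleucine is absent, so KulN is inactive.
Required activator KulN is absent, so *zorU* is not transcribed.
So ZorU is not produced.
Required activator NolV is absent, so *pexP* is not transcribed.

OFF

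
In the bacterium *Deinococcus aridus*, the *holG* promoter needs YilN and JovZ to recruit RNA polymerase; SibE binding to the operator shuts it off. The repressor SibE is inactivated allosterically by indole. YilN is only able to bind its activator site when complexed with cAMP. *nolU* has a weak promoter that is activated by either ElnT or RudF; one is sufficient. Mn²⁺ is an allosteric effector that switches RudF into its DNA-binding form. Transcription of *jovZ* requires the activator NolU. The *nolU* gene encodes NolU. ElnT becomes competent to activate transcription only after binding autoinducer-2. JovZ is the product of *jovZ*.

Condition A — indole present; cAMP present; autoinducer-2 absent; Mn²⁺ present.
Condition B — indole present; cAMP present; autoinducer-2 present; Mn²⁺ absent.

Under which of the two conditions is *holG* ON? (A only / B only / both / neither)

both

Condition A:
Indole is present, so SibE is inactive.
cAMP is present, so YilN is active.
Autoinducer-2 is absent, so ElnT is inactive.
Mn²⁺ is present, so RudF is active.
Activator RudF is present, so *nolU* is transcribed.
So NolU is produced and active.
No repressor is bound and NolU is active, so *jovZ* is transcribed.
So JovZ is produced and active.
No repressor is bound and YilN and JovZ are active, so *holG* is transcribed.
→ *holG* is ON in A.
Condition B:
Indole is present, so SibE is inactive.
cAMP is present, so YilN is active.
Autoinducer-2 is present, so ElnT is active.
Mn²⁺ is absent, so RudF is inactive.
Activator ElnT is present, so *nolU* is transcribed.
So NolU is produced and active.
No repressor is bound and NolU is active, so *jovZ* is transcribed.
So JovZ is produced and active.
No repressor is bound and YilN and JovZ are active, so *holG* is transcribed.
→ *holG* is ON in B.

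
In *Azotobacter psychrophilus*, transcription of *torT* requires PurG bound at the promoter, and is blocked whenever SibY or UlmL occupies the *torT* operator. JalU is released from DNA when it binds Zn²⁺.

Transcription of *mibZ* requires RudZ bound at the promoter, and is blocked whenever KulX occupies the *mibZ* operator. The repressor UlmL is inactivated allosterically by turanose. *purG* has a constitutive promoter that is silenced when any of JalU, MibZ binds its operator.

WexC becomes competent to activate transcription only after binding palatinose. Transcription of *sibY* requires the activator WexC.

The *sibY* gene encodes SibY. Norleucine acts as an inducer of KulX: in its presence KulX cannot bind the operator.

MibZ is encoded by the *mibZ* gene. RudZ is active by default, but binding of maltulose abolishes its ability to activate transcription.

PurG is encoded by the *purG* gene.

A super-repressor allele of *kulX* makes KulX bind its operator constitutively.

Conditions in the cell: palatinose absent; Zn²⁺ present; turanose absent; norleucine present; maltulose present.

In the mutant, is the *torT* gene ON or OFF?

OFF

Palatinose is absent, so WexC is inactive.
Required activator WexC is absent, so *sibY* is not transcribed.
So SibY is not produced.
Zn²⁺ is present, so JalU is inactive.
KulX is constitutively active in this strain.
Maltulose is present, so RudZ is inactive.
With repressor KulX bound, *mibZ* is not transcribed.
So MibZ is not produced.
With no repressor bound, *purG* is transcribed.
So PurG is produced and active.
Turanose is absent, so UlmL is active.
With repressor UlmL bound, *torT* is not transcribed.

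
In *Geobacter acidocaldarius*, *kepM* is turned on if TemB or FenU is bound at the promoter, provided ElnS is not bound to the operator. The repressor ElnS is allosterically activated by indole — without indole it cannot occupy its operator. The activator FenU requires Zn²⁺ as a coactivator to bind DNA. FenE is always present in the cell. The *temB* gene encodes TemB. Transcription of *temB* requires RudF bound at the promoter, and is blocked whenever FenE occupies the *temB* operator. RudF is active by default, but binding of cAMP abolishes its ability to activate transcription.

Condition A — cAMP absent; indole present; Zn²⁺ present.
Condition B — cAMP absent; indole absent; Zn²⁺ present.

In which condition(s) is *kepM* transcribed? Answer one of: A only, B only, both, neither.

B only

Condition A:
cAMP is absent, so RudF is active.
FenE is produced constitutively and is active.
With repressor FenE bound, *temB* is not transcribed.
So TemB is not produced.
Indole is present, so ElnS is active.
Zn²⁺ is present, so FenU is active.
With repressor ElnS bound, *kepM* is not transcribed.
→ *kepM* is OFF in A.
Condition B:
cAMP is absent, so RudF is active.
FenE is produced constitutively and is active.
With repressor FenE bound, *temB* is not transcribed.
So TemB is not produced.
Indole is absent, so ElnS is inactive.
Zn²⁺ is present, so FenU is active.
Activator FenU is present, so *kepM* is transcribed.
→ *kepM* is ON in B.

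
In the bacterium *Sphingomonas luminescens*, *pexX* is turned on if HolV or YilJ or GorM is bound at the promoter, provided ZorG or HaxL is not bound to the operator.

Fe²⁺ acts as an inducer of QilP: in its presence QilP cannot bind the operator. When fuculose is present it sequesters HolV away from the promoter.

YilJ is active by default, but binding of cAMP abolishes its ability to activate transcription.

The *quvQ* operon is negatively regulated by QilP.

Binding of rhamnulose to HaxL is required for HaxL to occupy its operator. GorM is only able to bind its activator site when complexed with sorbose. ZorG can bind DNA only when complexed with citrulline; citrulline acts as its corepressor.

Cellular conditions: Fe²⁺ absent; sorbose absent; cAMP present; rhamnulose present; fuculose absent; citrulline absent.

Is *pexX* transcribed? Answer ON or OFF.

OFF

Fuculose is absent, so HolV is active.
cAMP is present, so YilJ is inactive.
Citrulline is absent, so ZorG is inactive.
Sorbose is absent, so GorM is inactive.
Rhamnulose is present, so HaxL is active.
With repressor HaxL bound, *pexX* is not transcribed.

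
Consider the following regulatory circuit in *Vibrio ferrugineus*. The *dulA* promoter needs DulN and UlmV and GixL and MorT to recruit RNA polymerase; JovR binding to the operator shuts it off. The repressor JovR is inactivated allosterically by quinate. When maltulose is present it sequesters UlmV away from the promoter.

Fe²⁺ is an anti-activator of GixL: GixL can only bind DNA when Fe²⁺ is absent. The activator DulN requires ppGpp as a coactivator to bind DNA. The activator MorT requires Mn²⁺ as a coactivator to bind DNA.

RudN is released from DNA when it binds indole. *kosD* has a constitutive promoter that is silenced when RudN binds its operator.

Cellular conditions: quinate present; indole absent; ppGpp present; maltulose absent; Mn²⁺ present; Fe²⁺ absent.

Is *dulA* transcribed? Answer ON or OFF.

ppGpp is present, so DulN is active.
Maltulose is absent, so UlmV is active.
Quinate is present, so JovR is inactive.
Fe²⁺ is absent, so GixL is active.
Mn²⁺ is present, so MorT is active.
No repressor is bound and DulN and UlmV and GixL and MorT are active, so *dulA* is transcribed.

ON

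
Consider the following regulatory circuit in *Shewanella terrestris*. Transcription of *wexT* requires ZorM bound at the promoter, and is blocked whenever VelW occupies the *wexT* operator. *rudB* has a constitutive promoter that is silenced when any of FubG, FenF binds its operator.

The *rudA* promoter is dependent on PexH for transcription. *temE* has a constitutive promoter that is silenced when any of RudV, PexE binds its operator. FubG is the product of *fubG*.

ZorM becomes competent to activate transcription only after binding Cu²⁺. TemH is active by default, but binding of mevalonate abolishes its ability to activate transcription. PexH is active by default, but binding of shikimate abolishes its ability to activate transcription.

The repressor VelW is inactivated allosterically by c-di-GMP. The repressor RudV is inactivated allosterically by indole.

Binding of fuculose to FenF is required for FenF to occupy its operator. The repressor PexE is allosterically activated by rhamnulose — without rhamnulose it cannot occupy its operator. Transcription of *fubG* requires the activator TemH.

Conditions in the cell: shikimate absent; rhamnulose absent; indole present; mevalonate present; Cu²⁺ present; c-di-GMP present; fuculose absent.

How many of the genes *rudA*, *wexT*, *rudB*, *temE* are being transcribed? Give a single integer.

4

Shikimate is absent, so PexH is active.
No repressor is bound and PexH is active, so *rudA* is transcribed.
→ *rudA* is ON.
c-di-GMP is present, so VelW is inactive.
Cu²⁺ is present, so ZorM is active.
No repressor is bound and ZorM is active, so *wexT* is transcribed.
→ *wexT* is ON.
Mevalonate is present, so TemH is inactive.
Required activator TemH is absent, so *fubG* is not transcribed.
So FubG is not produced.
Fuculose is absent, so FenF is inactive.
With no repressor bound, *rudB* is transcribed.
→ *rudB* is ON.
Indole is present, so RudV is inactive.
Rhamnulose is absent, so PexE is inactive.
With no repressor bound, *temE* is transcribed.
→ *temE* is ON.
4 of the 4 genes are transcribed.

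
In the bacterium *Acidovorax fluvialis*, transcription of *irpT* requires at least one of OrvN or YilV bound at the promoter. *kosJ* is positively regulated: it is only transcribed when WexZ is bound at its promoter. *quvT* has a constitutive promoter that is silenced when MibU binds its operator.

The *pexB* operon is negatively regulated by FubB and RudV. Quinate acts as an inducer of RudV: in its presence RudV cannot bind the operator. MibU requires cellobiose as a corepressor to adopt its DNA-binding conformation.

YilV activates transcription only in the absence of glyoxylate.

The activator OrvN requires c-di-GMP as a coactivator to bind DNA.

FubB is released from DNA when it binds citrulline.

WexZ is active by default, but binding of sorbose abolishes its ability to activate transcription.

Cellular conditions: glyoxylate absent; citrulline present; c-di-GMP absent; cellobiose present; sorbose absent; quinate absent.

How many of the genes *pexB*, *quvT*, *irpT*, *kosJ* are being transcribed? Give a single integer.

2

Citrulline is present, so FubB is inactive.
Quinate is absent, so RudV is active.
With repressor RudV bound, *pexB* is not transcribed.
→ *pexB* is OFF.
Cellobiose is present, so MibU is active.
With repressor MibU bound, *quvT* is not transcribed.
→ *quvT* is OFF.
c-di-GMP is absent, so OrvN is inactive.
Glyoxylate is absent, so YilV is active.
Activator YilV is present, so *irpT* is transcribed.
→ *irpT* is ON.
Sorbose is absent, so WexZ is active.
No repressor is bound and WexZ is active, so *kosJ* is transcribed.
→ *kosJ* is ON.
2 of the 4 genes are transcribed.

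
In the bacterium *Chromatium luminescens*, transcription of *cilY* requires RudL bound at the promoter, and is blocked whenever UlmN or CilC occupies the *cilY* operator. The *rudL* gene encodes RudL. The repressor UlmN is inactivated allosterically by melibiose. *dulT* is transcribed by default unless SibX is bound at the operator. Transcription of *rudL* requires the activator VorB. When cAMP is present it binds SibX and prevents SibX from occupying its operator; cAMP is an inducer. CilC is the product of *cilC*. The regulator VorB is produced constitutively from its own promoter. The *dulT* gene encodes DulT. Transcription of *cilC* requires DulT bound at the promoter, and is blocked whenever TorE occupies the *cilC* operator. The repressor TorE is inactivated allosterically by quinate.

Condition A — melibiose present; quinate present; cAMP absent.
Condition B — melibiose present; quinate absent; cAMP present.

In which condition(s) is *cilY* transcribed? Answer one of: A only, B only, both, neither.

Condition A:
Melibiose is present, so UlmN is inactive.
Quinate is present, so TorE is inactive.
cAMP is absent, so SibX is active.
With repressor SibX bound, *dulT* is not transcribed.
So DulT is not produced.
Required activator DulT is absent, so *cilC* is not transcribed.
So CilC is not produced.
VorB is produced constitutively and is active.
No repressor is bound and VorB is active, so *rudL* is transcribed.
So RudL is produced and active.
No repressor is bound and RudL is active, so *cilY* is transcribed.
→ *cilY* is ON in A.
Condition B:
Melibiose is present, so UlmN is inactive.
Quinate is absent, so TorE is active.
cAMP is present, so SibX is inactive.
With no repressor bound, *dulT* is transcribed.
So DulT is produced and active.
With repressor TorE bound, *cilC* is not transcribed.
So CilC is not produced.
VorB is produced constitutively and is active.
No repressor is bound and VorB is active, so *rudL* is transcribed.
So RudL is produced and active.
No repressor is bound and RudL is active, so *cilY* is transcribed.
→ *cilY* is ON in B.

both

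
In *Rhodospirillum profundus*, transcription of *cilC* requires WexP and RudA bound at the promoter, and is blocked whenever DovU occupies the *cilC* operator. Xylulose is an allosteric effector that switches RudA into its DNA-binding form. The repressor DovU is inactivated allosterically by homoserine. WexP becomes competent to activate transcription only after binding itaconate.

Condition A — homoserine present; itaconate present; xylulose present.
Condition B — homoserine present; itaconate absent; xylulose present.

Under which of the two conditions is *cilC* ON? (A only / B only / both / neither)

A only

Condition A:
Homoserine is present, so DovU is inactive.
Itaconate is present, so WexP is active.
Xylulose is present, so RudA is active.
No repressor is bound and WexP and RudA are active, so *cilC* is transcribed.
→ *cilC* is ON in A.
Condition B:
Homoserine is present, so DovU is inactive.
Itaconate is absent, so WexP is inactive.
Xylulose is present, so RudA is active.
Required activator WexP is absent, so *cilC* is not transcribed.
→ *cilC* is OFF in B.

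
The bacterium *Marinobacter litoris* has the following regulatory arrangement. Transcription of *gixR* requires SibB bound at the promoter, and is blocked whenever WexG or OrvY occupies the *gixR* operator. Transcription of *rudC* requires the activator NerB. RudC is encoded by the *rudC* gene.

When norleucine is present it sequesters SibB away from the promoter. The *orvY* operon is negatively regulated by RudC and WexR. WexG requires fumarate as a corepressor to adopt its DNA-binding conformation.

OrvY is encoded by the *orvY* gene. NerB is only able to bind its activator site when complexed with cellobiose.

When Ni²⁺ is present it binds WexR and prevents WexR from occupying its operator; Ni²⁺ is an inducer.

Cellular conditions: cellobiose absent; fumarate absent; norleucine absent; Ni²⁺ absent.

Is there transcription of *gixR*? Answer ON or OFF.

ON

Norleucine is absent, so SibB is active.
Fumarate is absent, so WexG is inactive.
Cellobiose is absent, so NerB is inactive.
Required activator NerB is absent, so *rudC* is not transcribed.
So RudC is not produced.
Ni²⁺ is absent, so WexR is active.
With repressor WexR bound, *orvY* is not transcribed.
So OrvY is not produced.
No repressor is bound and SibB is active, so *gixR* is transcribed.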